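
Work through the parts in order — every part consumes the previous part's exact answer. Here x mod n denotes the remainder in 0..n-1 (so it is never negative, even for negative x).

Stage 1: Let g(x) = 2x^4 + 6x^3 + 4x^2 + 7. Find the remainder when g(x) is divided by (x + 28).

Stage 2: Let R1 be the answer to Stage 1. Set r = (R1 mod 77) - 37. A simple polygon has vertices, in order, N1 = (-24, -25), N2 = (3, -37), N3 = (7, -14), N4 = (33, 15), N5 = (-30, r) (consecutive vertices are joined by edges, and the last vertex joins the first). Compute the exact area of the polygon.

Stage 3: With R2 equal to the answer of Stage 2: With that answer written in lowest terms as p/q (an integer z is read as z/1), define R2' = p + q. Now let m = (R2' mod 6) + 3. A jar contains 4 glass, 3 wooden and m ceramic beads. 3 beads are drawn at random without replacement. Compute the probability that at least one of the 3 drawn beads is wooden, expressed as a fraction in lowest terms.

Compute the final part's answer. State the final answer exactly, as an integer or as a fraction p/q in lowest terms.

Stage 1: remainder = value at the root: 2*(-28)^4 + 6*(-28)^3 + 4*(-28)^2 + 7 = (1229312) + (-131712) + (3136) + (7) = 1100743; answer 1100743
Stage 2: R1 = 1100743; r = -9; cross terms: (-24*-37 - 3*-25)=963, (3*-14 - 7*-37)=217, (7*15 - 33*-14)=567, (33*-9 - -30*15)=153, (-30*-25 - -24*-9)=534; twice the area = |2434| = 2434; area = 1217; answer 1217
Stage 3: R2 = 1217; threaded value p + q = 1218; m = 3; total draws C(10,3) = 120; complement C(7,3) = 35; favorable 120 - 35 = 85; P = 17/24; answer 17/24

17/24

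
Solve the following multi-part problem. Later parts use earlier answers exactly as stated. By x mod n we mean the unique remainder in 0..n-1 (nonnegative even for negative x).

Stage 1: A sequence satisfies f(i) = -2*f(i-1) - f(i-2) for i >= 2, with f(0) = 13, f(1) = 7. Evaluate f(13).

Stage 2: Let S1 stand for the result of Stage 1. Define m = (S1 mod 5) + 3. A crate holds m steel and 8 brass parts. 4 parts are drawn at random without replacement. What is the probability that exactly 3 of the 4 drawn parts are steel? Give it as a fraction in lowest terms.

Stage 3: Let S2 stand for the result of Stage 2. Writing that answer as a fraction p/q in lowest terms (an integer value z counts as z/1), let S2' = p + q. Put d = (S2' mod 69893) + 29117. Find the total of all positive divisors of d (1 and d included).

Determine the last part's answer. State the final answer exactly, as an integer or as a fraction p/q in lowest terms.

Stage 1: f(2) = -2*(7) - 1*(13) = -27; iterating: f(2)=-27, f(3)=47, f(4)=-67, f(5)=87, f(6)=-107, f(7)=127, f(8)=-147, f(9)=167, f(10)=-187, f(11)=207, f(12)=-227, f(13)=247; answer 247
Stage 2: S1 = 247; m = 5; total draws C(13,4) = 715; favorable C(5,3)*C(8,1) = 80; P = 16/143; answer 16/143
Stage 3: S2 = 16/143; threaded value p + q = 159; d = 29276; 29276 = 2^2 * 13 * 563; sigma = (1 + 2 + 4) * (1 + 13) * (1 + 563) = 7 * 14 * 564 = 55272; answer 55272

55272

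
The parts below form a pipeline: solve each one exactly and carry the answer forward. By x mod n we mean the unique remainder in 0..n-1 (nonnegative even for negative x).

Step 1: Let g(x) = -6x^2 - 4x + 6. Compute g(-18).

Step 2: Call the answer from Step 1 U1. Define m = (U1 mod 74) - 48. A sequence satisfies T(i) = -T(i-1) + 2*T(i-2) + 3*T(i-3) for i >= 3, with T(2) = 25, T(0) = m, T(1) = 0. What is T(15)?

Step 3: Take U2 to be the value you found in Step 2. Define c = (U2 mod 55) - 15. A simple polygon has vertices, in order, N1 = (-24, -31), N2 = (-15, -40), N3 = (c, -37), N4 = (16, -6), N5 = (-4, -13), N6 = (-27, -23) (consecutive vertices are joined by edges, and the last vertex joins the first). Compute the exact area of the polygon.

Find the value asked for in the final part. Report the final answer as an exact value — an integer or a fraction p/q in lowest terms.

463

Step 1: -6*(-18)^2 - 4*(-18)^1 + 6 = (-1944) + (72) + (6) = -1866; answer -1866
Step 2: U1 = -1866; m = 10; T(3) = -1*(25) + 2*(0) + 3*(10) = 5; iterating: T(3)=5, T(4)=45, T(5)=40, T(6)=65, T(7)=150, T(8)=100, T(9)=395, T(10)=255, T(11)=835, T(12)=860, T(13)=1575, T(14)=2650, T(15)=3080; answer 3080
Step 3: U2 = 3080; c = -15; cross terms: (-24*-40 - -15*-31)=495, (-15*-37 - -15*-40)=-45, (-15*-6 - 16*-37)=682, (16*-13 - -4*-6)=-232, (-4*-23 - -27*-13)=-259, (-27*-31 - -24*-23)=285; twice the area = |926| = 926; area = 463; answer 463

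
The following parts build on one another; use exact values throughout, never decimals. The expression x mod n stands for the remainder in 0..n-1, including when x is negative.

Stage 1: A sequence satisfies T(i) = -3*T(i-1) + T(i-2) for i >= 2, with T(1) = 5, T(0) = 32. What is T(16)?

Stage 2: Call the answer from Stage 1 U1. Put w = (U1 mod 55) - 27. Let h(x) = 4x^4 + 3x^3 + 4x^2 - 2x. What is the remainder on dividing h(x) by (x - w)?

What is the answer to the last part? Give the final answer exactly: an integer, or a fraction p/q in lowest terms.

320535

Stage 1: T(2) = -3*(5) + 1*(32) = 17; iterating: T(2)=17, T(3)=-46, T(4)=155, T(5)=-511, T(6)=1688, T(7)=-5575, T(8)=18413, T(9)=-60814, T(10)=200855, T(11)=-663379, T(12)=2190992, T(13)=-7236355, T(14)=23900057, T(15)=-78936526, T(16)=260709635; answer 260709635
Stage 2: U1 = 260709635; w = -17; remainder = value at the root: 4*(-17)^4 + 3*(-17)^3 + 4*(-17)^2 - 2*(-17)^1 = (334084) + (-14739) + (1156) + (34) = 320535; answer 320535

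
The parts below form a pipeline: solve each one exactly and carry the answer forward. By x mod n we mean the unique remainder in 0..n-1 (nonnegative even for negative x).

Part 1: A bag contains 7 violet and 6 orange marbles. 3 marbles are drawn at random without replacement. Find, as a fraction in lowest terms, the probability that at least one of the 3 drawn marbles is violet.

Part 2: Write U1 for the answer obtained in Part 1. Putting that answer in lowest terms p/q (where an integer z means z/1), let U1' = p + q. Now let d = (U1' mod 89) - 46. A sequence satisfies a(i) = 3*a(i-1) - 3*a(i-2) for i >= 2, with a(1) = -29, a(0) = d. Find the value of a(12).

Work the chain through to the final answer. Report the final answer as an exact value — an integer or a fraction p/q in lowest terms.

-26973

Part 1: total draws C(13,3) = 286; complement C(6,3) = 20; favorable 286 - 20 = 266; P = 133/143; answer 133/143
Part 2: U1 = 133/143; threaded value p + q = 276; d = -37; a(2) = 3*(-29) - 3*(-37) = 24; iterating: a(2)=24, a(3)=159, a(4)=405, a(5)=738, a(6)=999, a(7)=783, a(8)=-648, a(9)=-4293, a(10)=-10935, a(11)=-19926, a(12)=-26973; answer -26973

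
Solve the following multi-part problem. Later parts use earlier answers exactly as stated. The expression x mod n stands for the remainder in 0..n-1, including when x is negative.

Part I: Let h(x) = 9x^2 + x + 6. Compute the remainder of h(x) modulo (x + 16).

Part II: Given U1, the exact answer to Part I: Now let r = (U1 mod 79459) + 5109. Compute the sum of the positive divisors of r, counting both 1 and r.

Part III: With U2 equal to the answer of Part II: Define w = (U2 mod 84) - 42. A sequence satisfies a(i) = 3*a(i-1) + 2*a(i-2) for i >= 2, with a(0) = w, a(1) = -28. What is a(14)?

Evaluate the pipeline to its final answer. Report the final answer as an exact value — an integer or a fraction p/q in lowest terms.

-488362800

Part I: remainder = value at the root: 9*(-16)^2 + 1*(-16)^1 + 6 = (2304) + (-16) + (6) = 2294; answer 2294
Part II: U1 = 2294; r = 7403; 7403 = 11 * 673; sigma = (1 + 11) * (1 + 673) = 12 * 674 = 8088; answer 8088
Part III: U2 = 8088; w = -18; a(2) = 3*(-28) + 2*(-18) = -120; iterating: a(2)=-120, a(3)=-416, a(4)=-1488, a(5)=-5296, a(6)=-18864, a(7)=-67184, a(8)=-239280, a(9)=-852208, a(10)=-3035184, a(11)=-10809968, a(12)=-38500272, a(13)=-137120752, a(14)=-488362800; answer -488362800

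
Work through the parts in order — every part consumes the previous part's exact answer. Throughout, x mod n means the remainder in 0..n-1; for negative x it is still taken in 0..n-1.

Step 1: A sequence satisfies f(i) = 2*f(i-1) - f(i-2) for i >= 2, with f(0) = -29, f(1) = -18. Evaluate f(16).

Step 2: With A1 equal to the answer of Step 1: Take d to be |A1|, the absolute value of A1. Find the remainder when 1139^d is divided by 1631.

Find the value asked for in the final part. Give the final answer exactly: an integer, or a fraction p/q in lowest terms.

Step 1: f(2) = 2*(-18) - 1*(-29) = -7; iterating: f(2)=-7, f(3)=4, f(4)=15, f(5)=26, f(6)=37, f(7)=48, f(8)=59, f(9)=70, f(10)=81, f(11)=92, f(12)=103, f(13)=114, f(14)=125, f(15)=136, f(16)=147; answer 147
Step 2: A1 = 147; d = 147; squarings mod 1631: 1139^1=1139, 1139^2=676, 1139^4=296, 1139^8=1173, 1139^16=996, 1139^32=368, 1139^64=51, 1139^128=970; 1139^147 = 1139^1 * 1139^2 * 1139^16 * 1139^128 = 1581 (mod 1631); answer 1581

1581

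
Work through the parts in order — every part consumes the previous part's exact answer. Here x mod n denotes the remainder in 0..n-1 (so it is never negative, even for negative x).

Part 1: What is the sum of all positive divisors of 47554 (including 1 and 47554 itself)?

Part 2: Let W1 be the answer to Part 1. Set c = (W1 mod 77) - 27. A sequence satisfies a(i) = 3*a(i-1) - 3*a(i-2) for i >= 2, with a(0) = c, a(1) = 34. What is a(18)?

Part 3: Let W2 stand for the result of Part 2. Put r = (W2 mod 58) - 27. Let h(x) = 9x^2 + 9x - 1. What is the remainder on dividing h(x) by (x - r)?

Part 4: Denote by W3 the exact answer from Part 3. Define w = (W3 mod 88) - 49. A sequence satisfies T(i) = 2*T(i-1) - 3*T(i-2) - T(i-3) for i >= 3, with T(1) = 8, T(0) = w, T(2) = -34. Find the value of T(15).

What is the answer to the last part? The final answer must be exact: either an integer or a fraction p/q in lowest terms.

Part 1: 47554 = 2 * 13 * 31 * 59; sigma = (1 + 2) * (1 + 13) * (1 + 31) * (1 + 59) = 3 * 14 * 32 * 60 = 80640; answer 80640
Part 2: W1 = 80640; c = -6; a(2) = 3*(34) - 3*(-6) = 120; iterating: a(2)=120, a(3)=258, a(4)=414, a(5)=468, a(6)=162, a(7)=-918, a(8)=-3240, a(9)=-6966, a(10)=-11178, a(11)=-12636, a(12)=-4374, a(13)=24786, a(14)=87480, a(15)=188082, a(16)=301806, a(17)=341172, a(18)=118098; answer 118098
Part 3: W2 = 118098; r = -17; remainder = value at the root: 9*(-17)^2 + 9*(-17)^1 - 1 = (2601) + (-153) + (-1) = 2447; answer 2447
Part 4: W3 = 2447; w = 22; T(3) = 2*(-34) - 3*(8) - 1*(22) = -114; iterating: T(3)=-114, T(4)=-134, T(5)=108, T(6)=732, T(7)=1274, T(8)=244, T(9)=-4066, T(10)=-10138, T(11)=-8322, T(12)=17836, T(13)=70776, T(14)=96366, T(15)=-37432; answer -37432

-37432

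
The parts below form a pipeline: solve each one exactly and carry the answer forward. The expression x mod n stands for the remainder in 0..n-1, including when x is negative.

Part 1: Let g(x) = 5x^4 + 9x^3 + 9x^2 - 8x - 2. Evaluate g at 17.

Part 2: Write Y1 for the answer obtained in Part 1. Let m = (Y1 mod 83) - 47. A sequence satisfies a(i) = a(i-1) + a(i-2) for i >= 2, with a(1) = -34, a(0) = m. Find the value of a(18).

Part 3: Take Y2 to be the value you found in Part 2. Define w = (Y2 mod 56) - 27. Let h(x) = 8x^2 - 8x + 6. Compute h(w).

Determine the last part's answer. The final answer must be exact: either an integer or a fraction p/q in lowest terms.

6054

Part 1: 5*(17)^4 + 9*(17)^3 + 9*(17)^2 - 8*(17)^1 - 2 = (417605) + (44217) + (2601) + (-136) + (-2) = 464285; answer 464285
Part 2: Y1 = 464285; m = 19; a(2) = 1*(-34) + 1*(19) = -15; iterating: a(2)=-15, a(3)=-49, a(4)=-64, a(5)=-113, a(6)=-177, a(7)=-290, a(8)=-467, a(9)=-757, a(10)=-1224, a(11)=-1981, a(12)=-3205, a(13)=-5186, a(14)=-8391, a(15)=-13577, a(16)=-21968, a(17)=-35545, a(18)=-57513; answer -57513
Part 3: Y2 = -57513; w = 28; 8*(28)^2 - 8*(28)^1 + 6 = (6272) + (-224) + (6) = 6054; answer 6054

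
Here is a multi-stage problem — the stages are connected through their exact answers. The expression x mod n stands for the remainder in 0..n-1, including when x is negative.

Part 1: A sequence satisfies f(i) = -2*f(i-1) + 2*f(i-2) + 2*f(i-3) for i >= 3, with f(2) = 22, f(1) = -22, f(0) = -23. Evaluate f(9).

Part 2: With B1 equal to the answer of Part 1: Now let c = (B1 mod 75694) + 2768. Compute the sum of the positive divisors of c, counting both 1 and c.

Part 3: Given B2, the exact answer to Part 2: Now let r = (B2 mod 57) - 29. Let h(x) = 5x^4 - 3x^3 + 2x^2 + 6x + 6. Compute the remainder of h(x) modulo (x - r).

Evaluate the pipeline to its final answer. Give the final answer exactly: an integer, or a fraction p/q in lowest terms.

Part 1: f(3) = -2*(22) + 2*(-22) + 2*(-23) = -134; iterating: f(3)=-134, f(4)=268, f(5)=-760, f(6)=1788, f(7)=-4560, f(8)=11176, f(9)=-27896; answer -27896
Part 2: B1 = -27896; c = 50566; 50566 = 2 * 131 * 193; sigma = (1 + 2) * (1 + 131) * (1 + 193) = 3 * 132 * 194 = 76824; answer 76824
Part 3: B2 = 76824; r = 16; remainder = value at the root: 5*(16)^4 - 3*(16)^3 + 2*(16)^2 + 6*(16)^1 + 6 = (327680) + (-12288) + (512) + (96) + (6) = 316006; answer 316006

316006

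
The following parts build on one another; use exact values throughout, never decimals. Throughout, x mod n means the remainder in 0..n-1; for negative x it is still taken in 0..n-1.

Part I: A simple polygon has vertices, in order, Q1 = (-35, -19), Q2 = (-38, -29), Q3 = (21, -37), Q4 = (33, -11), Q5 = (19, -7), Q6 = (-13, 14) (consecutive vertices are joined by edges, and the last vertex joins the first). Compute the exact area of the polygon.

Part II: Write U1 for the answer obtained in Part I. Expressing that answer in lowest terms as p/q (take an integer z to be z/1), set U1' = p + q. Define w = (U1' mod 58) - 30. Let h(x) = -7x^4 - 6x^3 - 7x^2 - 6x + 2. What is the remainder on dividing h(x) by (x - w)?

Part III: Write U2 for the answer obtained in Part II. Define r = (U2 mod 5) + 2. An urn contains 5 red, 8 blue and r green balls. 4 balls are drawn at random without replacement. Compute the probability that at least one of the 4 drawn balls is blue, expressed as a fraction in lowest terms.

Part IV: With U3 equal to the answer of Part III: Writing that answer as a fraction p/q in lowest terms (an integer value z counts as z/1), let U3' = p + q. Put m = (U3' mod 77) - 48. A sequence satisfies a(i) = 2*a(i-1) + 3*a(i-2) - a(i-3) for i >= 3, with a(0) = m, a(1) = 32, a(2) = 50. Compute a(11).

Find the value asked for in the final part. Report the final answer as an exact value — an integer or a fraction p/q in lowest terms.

Part I: cross terms: (-35*-29 - -38*-19)=293, (-38*-37 - 21*-29)=2015, (21*-11 - 33*-37)=990, (33*-7 - 19*-11)=-22, (19*14 - -13*-7)=175, (-13*-19 - -35*14)=737; twice the area = |4188| = 4188; area = 2094; answer 2094
Part II: U1 = 2094; threaded value p + q = 2095; w = -23; remainder = value at the root: -7*(-23)^4 - 6*(-23)^3 - 7*(-23)^2 - 6*(-23)^1 + 2 = (-1958887) + (73002) + (-3703) + (138) + (2) = -1889448; answer -1889448
Part III: U2 = -1889448; r = 4; total draws C(17,4) = 2380; complement C(9,4) = 126; favorable 2380 - 126 = 2254; P = 161/170; answer 161/170
Part IV: U3 = 161/170; threaded value p + q = 331; m = -25; a(3) = 2*(50) + 3*(32) - 1*(-25) = 221; iterating: a(3)=221, a(4)=560, a(5)=1733, a(6)=4925, a(7)=14489, a(8)=42020, a(9)=122582, a(10)=356735, a(11)=1039196; answer 1039196

1039196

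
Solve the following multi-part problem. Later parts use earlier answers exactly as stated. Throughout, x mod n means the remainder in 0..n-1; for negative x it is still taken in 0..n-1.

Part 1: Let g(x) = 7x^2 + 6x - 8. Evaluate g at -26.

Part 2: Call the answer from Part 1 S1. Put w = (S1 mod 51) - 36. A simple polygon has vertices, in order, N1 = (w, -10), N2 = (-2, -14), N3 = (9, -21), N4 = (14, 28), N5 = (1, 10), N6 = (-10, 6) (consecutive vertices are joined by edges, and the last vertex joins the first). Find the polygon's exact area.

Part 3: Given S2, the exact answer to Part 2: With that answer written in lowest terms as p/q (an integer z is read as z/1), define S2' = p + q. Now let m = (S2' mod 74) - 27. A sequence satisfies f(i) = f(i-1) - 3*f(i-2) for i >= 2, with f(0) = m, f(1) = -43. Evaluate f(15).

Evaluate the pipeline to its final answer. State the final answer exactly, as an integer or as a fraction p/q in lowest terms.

72710

Part 1: 7*(-26)^2 + 6*(-26)^1 - 8 = (4732) + (-156) + (-8) = 4568; answer 4568
Part 2: S1 = 4568; w = -7; cross terms: (-7*-14 - -2*-10)=78, (-2*-21 - 9*-14)=168, (9*28 - 14*-21)=546, (14*10 - 1*28)=112, (1*6 - -10*10)=106, (-10*-10 - -7*6)=142; twice the area = |1152| = 1152; area = 576; answer 576
Part 3: S2 = 576; threaded value p + q = 577; m = 32; f(2) = 1*(-43) - 3*(32) = -139; iterating: f(2)=-139, f(3)=-10, f(4)=407, f(5)=437, f(6)=-784, f(7)=-2095, f(8)=257, f(9)=6542, f(10)=5771, f(11)=-13855, f(12)=-31168, f(13)=10397, f(14)=103901, f(15)=72710; answer 72710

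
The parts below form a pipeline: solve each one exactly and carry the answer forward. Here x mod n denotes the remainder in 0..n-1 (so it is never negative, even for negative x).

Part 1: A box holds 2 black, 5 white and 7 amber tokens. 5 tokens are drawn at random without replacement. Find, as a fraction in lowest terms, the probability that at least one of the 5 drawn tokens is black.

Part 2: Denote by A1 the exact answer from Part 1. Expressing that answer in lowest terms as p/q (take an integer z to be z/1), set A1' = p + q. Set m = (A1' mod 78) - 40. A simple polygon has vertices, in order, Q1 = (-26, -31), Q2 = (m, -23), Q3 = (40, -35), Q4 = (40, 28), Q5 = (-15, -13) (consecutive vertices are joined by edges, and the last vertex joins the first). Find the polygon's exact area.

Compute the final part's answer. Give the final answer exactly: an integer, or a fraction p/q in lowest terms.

3953/2

Part 1: total draws C(14,5) = 2002; complement C(12,5) = 792; favorable 2002 - 792 = 1210; P = 55/91; answer 55/91
Part 2: A1 = 55/91; threaded value p + q = 146; m = 28; cross terms: (-26*-23 - 28*-31)=1466, (28*-35 - 40*-23)=-60, (40*28 - 40*-35)=2520, (40*-13 - -15*28)=-100, (-15*-31 - -26*-13)=127; twice the area = |3953| = 3953; area = 3953/2; answer 3953/2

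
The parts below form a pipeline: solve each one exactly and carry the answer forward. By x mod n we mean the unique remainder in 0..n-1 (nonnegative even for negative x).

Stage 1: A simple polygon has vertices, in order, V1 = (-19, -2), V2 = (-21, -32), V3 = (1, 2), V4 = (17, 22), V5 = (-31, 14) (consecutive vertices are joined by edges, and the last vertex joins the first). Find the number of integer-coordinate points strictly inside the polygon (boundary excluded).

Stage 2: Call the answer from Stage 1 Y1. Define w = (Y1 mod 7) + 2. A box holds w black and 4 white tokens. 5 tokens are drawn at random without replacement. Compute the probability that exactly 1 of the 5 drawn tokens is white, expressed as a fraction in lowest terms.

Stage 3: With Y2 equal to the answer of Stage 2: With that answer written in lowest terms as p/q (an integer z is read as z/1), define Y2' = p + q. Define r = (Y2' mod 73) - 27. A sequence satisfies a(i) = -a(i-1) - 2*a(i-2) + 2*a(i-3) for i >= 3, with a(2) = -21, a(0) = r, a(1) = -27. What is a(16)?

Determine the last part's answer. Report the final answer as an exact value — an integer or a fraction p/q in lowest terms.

Stage 1: cross terms: (-19*-32 - -21*-2)=566, (-21*2 - 1*-32)=-10, (1*22 - 17*2)=-12, (17*14 - -31*22)=920, (-31*-2 - -19*14)=328; twice the area = |1792| = 1792; area = 896; boundary points = 2 + 2 + 4 + 8 + 4 = 20; strictly interior points = area - boundary/2 + 1 = 887; answer 887
Stage 2: Y1 = 887; w = 7; total draws C(11,5) = 462; favorable C(4,1)*C(7,4) = 140; P = 10/33; answer 10/33
Stage 3: Y2 = 10/33; threaded value p + q = 43; r = 16; a(3) = -1*(-21) - 2*(-27) + 2*(16) = 107; iterating: a(3)=107, a(4)=-119, a(5)=-137, a(6)=589, a(7)=-553, a(8)=-899, a(9)=3183, a(10)=-2491, a(11)=-5673, a(12)=17021, a(13)=-10657, a(14)=-34731, a(15)=90087, a(16)=-41939; answer -41939

-41939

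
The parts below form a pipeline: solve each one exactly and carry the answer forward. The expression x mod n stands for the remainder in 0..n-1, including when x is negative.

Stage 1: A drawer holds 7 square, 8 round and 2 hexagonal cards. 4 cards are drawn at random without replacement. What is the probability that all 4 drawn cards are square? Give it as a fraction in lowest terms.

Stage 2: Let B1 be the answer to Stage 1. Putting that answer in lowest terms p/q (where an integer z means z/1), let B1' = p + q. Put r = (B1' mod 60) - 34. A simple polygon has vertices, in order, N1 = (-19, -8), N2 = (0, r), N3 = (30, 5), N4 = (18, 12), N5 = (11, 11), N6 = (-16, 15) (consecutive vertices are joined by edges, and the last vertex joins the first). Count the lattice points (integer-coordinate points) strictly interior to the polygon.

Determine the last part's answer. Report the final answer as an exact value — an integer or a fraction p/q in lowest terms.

1141

Stage 1: total draws C(17,4) = 2380; favorable C(7,4) = 35; P = 1/68; answer 1/68
Stage 2: B1 = 1/68; threaded value p + q = 69; r = -25; cross terms: (-19*-25 - 0*-8)=475, (0*5 - 30*-25)=750, (30*12 - 18*5)=270, (18*11 - 11*12)=66, (11*15 - -16*11)=341, (-16*-8 - -19*15)=413; twice the area = |2315| = 2315; area = 2315/2; boundary points = 1 + 30 + 1 + 1 + 1 + 1 = 35; strictly interior points = area - boundary/2 + 1 = 1141; answer 1141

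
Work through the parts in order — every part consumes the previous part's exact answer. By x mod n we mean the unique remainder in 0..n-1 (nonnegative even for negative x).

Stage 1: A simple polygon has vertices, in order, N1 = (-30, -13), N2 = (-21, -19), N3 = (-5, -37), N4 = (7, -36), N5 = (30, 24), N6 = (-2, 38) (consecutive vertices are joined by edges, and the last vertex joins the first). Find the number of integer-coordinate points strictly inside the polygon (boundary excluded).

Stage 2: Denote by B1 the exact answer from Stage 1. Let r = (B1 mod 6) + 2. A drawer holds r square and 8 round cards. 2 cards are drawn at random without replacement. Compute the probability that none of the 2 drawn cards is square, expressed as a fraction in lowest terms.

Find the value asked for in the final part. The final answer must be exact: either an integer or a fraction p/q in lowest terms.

Stage 1: cross terms: (-30*-19 - -21*-13)=297, (-21*-37 - -5*-19)=682, (-5*-36 - 7*-37)=439, (7*24 - 30*-36)=1248, (30*38 - -2*24)=1188, (-2*-13 - -30*38)=1166; twice the area = |5020| = 5020; area = 2510; boundary points = 3 + 2 + 1 + 1 + 2 + 1 = 10; strictly interior points = area - boundary/2 + 1 = 2506; answer 2506
Stage 2: B1 = 2506; r = 6; total draws C(14,2) = 91; favorable C(8,2) = 28; P = 4/13; answer 4/13

4/13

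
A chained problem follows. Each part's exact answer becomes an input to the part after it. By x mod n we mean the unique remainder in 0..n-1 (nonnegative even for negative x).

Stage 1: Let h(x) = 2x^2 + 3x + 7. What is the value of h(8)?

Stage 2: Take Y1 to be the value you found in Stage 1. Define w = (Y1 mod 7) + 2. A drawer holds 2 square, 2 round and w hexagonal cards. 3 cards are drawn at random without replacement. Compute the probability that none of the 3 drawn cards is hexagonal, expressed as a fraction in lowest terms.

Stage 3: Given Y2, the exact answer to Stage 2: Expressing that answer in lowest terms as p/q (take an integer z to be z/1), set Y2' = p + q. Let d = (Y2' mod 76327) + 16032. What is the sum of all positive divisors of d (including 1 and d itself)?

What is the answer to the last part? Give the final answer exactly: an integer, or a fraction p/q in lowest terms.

Stage 1: 2*(8)^2 + 3*(8)^1 + 7 = (128) + (24) + (7) = 159; answer 159
Stage 2: Y1 = 159; w = 7; total draws C(11,3) = 165; favorable C(4,3) = 4; P = 4/165; answer 4/165
Stage 3: Y2 = 4/165; threaded value p + q = 169; d = 16201; 16201 = 17 * 953; sigma = (1 + 17) * (1 + 953) = 18 * 954 = 17172; answer 17172

17172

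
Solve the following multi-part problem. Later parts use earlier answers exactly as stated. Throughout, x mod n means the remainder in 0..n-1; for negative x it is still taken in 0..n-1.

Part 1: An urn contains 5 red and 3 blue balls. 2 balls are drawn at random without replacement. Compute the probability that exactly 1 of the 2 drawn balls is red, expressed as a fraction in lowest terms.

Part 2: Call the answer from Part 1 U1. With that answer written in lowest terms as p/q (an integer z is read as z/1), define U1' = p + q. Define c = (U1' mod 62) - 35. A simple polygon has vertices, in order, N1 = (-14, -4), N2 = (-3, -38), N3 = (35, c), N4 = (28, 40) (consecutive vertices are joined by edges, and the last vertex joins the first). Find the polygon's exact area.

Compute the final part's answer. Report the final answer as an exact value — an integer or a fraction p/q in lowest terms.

1725

Part 1: total draws C(8,2) = 28; favorable C(5,1)*C(3,1) = 15; P = 15/28; answer 15/28
Part 2: U1 = 15/28; threaded value p + q = 43; c = 8; cross terms: (-14*-38 - -3*-4)=520, (-3*8 - 35*-38)=1306, (35*40 - 28*8)=1176, (28*-4 - -14*40)=448; twice the area = |3450| = 3450; area = 1725; answer 1725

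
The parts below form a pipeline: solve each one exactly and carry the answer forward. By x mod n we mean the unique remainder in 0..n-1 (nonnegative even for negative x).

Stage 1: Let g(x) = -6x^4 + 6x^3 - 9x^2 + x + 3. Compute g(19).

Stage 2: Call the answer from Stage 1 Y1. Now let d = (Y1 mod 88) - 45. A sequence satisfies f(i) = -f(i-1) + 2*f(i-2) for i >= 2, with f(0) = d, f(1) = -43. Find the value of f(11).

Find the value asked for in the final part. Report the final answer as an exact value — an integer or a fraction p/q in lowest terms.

Stage 1: -6*(19)^4 + 6*(19)^3 - 9*(19)^2 + 1*(19)^1 + 3 = (-781926) + (41154) + (-3249) + (19) + (3) = -743999; answer -743999
Stage 2: Y1 = -743999; d = -4; f(2) = -1*(-43) + 2*(-4) = 35; iterating: f(2)=35, f(3)=-121, f(4)=191, f(5)=-433, f(6)=815, f(7)=-1681, f(8)=3311, f(9)=-6673, f(10)=13295, f(11)=-26641; answer -26641

-26641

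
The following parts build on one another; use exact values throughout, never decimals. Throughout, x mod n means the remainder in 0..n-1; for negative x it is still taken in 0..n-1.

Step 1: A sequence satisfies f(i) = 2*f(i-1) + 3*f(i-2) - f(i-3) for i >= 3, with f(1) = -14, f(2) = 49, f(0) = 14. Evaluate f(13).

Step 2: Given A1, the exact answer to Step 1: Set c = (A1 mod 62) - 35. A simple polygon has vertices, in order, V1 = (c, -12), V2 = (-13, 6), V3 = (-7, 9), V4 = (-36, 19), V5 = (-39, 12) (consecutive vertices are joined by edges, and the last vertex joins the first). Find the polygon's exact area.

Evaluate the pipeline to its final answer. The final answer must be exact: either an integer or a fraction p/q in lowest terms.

593/2

Step 1: f(3) = 2*(49) + 3*(-14) - 1*(14) = 42; iterating: f(3)=42, f(4)=245, f(5)=567, f(6)=1827, f(7)=5110, f(8)=15134, f(9)=43771, f(10)=127834, f(11)=371847, f(12)=1083425, f(13)=3154557; answer 3154557
Step 2: A1 = 3154557; c = 24; cross terms: (24*6 - -13*-12)=-12, (-13*9 - -7*6)=-75, (-7*19 - -36*9)=191, (-36*12 - -39*19)=309, (-39*-12 - 24*12)=180; twice the area = |593| = 593; area = 593/2; answer 593/2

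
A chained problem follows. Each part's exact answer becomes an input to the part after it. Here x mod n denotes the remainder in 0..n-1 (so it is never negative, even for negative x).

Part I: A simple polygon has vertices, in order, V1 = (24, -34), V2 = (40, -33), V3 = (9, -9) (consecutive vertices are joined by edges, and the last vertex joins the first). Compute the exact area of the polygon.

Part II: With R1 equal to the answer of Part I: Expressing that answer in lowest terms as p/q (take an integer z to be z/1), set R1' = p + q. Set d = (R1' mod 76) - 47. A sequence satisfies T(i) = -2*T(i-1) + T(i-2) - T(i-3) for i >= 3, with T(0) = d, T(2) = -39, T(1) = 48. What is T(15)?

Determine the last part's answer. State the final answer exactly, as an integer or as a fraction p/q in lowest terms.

10287796

Part I: cross terms: (24*-33 - 40*-34)=568, (40*-9 - 9*-33)=-63, (9*-34 - 24*-9)=-90; twice the area = |415| = 415; area = 415/2; answer 415/2
Part II: R1 = 415/2; threaded value p + q = 417; d = -10; T(3) = -2*(-39) + 1*(48) - 1*(-10) = 136; iterating: T(3)=136, T(4)=-359, T(5)=893, T(6)=-2281, T(7)=5814, T(8)=-14802, T(9)=37699, T(10)=-96014, T(11)=244529, T(12)=-622771, T(13)=1586085, T(14)=-4039470, T(15)=10287796; answer 10287796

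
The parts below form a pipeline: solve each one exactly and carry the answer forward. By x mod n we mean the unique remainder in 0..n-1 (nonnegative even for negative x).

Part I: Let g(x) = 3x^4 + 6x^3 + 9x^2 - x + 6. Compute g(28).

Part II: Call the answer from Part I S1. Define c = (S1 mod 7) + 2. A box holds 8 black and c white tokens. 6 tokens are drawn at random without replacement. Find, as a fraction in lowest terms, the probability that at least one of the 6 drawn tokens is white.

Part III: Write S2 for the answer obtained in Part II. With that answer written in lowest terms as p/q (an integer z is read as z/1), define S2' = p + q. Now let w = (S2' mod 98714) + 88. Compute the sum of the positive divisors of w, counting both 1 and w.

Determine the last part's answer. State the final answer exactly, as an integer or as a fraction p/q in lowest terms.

Part I: 3*(28)^4 + 6*(28)^3 + 9*(28)^2 - 1*(28)^1 + 6 = (1843968) + (131712) + (7056) + (-28) + (6) = 1982714; answer 1982714
Part II: S1 = 1982714; c = 8; total draws C(16,6) = 8008; complement C(8,6) = 28; favorable 8008 - 28 = 7980; P = 285/286; answer 285/286
Part III: S2 = 285/286; threaded value p + q = 571; w = 659; 659 is prime, so its only divisors are 1 and 659; sigma = 1 + 659 = 660; answer 660

660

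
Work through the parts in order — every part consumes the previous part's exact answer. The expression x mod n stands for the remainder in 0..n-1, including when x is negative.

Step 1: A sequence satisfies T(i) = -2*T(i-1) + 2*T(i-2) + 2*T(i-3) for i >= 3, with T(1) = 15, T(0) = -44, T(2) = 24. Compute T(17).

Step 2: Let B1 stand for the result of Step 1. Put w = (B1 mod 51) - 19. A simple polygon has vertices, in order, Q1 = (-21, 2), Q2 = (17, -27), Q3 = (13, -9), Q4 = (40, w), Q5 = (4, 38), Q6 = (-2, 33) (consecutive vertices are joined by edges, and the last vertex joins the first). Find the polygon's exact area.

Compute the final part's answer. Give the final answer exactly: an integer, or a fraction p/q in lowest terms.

Step 1: T(3) = -2*(24) + 2*(15) + 2*(-44) = -106; iterating: T(3)=-106, T(4)=290, T(5)=-744, T(6)=1856, T(7)=-4620, T(8)=11464, T(9)=-28456, T(10)=70600, T(11)=-175184, T(12)=434656, T(13)=-1078480, T(14)=2675904, T(15)=-6639456, T(16)=16473760, T(17)=-40874624; answer -40874624
Step 2: B1 = -40874624; w = 21; cross terms: (-21*-27 - 17*2)=533, (17*-9 - 13*-27)=198, (13*21 - 40*-9)=633, (40*38 - 4*21)=1436, (4*33 - -2*38)=208, (-2*2 - -21*33)=689; twice the area = |3697| = 3697; area = 3697/2; answer 3697/2

3697/2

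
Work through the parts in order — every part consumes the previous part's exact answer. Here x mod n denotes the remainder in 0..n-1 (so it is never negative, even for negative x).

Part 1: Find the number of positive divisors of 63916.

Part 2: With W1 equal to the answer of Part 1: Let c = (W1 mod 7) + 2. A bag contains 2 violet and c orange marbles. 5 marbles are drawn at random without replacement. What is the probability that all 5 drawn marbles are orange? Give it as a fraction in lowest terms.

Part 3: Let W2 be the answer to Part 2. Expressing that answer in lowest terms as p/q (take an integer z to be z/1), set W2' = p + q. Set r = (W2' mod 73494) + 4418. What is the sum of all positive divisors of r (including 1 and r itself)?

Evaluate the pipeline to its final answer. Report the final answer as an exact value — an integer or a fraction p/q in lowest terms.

Part 1: 63916 = 2^2 * 19 * 29^2; number of divisors = (2+1) * (1+1) * (2+1) = 18; answer 18
Part 2: W1 = 18; c = 6; total draws C(8,5) = 56; favorable C(6,5) = 6; P = 3/28; answer 3/28
Part 3: W2 = 3/28; threaded value p + q = 31; r = 4449; 4449 = 3 * 1483; sigma = (1 + 3) * (1 + 1483) = 4 * 1484 = 5936; answer 5936

5936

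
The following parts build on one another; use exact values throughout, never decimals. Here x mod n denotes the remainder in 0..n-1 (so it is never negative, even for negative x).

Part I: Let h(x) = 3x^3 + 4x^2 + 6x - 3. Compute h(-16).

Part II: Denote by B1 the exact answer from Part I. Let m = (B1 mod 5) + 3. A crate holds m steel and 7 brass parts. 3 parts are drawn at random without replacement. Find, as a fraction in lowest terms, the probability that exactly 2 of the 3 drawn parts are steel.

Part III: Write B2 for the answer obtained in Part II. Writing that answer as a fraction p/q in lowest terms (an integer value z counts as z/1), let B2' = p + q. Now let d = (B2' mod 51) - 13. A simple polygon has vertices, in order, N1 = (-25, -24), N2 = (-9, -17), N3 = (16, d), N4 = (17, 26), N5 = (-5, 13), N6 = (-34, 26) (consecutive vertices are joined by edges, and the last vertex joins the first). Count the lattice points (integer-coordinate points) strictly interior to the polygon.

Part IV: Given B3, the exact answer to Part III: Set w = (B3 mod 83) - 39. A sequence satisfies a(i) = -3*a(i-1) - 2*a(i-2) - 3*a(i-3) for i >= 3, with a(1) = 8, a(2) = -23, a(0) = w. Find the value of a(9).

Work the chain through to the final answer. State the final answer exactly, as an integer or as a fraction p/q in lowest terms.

Part I: 3*(-16)^3 + 4*(-16)^2 + 6*(-16)^1 - 3 = (-12288) + (1024) + (-96) + (-3) = -11363; answer -11363
Part II: B1 = -11363; m = 5; total draws C(12,3) = 220; favorable C(5,2)*C(7,1) = 70; P = 7/22; answer 7/22
Part III: B2 = 7/22; threaded value p + q = 29; d = 16; cross terms: (-25*-17 - -9*-24)=209, (-9*16 - 16*-17)=128, (16*26 - 17*16)=144, (17*13 - -5*26)=351, (-5*26 - -34*13)=312, (-34*-24 - -25*26)=1466; twice the area = |2610| = 2610; area = 1305; boundary points = 1 + 1 + 1 + 1 + 1 + 1 = 6; strictly interior points = area - boundary/2 + 1 = 1303; answer 1303
Part IV: B3 = 1303; w = 19; a(3) = -3*(-23) - 2*(8) - 3*(19) = -4; iterating: a(3)=-4, a(4)=34, a(5)=-25, a(6)=19, a(7)=-109, a(8)=364, a(9)=-931; answer -931

-931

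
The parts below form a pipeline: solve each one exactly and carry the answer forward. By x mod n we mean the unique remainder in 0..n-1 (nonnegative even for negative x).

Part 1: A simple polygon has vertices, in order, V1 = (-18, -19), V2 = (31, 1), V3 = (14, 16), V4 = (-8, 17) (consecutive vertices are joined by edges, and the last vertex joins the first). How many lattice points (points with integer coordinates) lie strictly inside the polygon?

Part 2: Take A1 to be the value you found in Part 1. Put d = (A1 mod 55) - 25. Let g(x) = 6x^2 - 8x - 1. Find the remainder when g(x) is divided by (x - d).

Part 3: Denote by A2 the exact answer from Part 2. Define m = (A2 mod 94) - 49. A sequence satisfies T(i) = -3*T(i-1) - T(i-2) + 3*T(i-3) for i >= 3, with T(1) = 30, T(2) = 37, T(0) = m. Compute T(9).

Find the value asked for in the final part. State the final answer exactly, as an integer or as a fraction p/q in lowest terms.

-9642

Part 1: cross terms: (-18*1 - 31*-19)=571, (31*16 - 14*1)=482, (14*17 - -8*16)=366, (-8*-19 - -18*17)=458; twice the area = |1877| = 1877; area = 1877/2; boundary points = 1 + 1 + 1 + 2 = 5; strictly interior points = area - boundary/2 + 1 = 937; answer 937
Part 2: A1 = 937; d = -23; remainder = value at the root: 6*(-23)^2 - 8*(-23)^1 - 1 = (3174) + (184) + (-1) = 3357; answer 3357
Part 3: A2 = 3357; m = 18; T(3) = -3*(37) - 1*(30) + 3*(18) = -87; iterating: T(3)=-87, T(4)=314, T(5)=-744, T(6)=1657, T(7)=-3285, T(8)=5966, T(9)=-9642; answer -9642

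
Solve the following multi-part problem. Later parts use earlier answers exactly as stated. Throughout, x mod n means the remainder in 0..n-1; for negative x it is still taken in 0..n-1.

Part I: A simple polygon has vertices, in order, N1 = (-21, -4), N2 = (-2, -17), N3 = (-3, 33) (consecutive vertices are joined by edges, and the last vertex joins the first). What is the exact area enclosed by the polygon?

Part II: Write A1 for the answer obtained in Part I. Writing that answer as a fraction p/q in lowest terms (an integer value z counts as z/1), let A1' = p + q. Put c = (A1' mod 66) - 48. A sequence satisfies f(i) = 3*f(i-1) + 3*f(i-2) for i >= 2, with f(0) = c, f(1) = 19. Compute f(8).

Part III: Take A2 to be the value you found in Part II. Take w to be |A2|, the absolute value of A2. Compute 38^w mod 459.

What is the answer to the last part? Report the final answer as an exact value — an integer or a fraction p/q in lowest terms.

271

Part I: cross terms: (-21*-17 - -2*-4)=349, (-2*33 - -3*-17)=-117, (-3*-4 - -21*33)=705; twice the area = |937| = 937; area = 937/2; answer 937/2
Part II: A1 = 937/2; threaded value p + q = 939; c = -33; f(2) = 3*(19) + 3*(-33) = -42; iterating: f(2)=-42, f(3)=-69, f(4)=-333, f(5)=-1206, f(6)=-4617, f(7)=-17469, f(8)=-66258; answer -66258
Part III: A2 = -66258; w = 66258; squarings mod 459: 38^1=38, 38^2=67, 38^4=358, 38^8=103, 38^16=52, 38^32=409, 38^64=205, 38^128=256, 38^256=358, 38^512=103, 38^1024=52, 38^2048=409, 38^4096=205, 38^8192=256, 38^16384=358, 38^32768=103, 38^65536=52; 38^66258 = 38^2 * 38^16 * 38^64 * 38^128 * 38^512 * 38^65536 = 271 (mod 459); answer 271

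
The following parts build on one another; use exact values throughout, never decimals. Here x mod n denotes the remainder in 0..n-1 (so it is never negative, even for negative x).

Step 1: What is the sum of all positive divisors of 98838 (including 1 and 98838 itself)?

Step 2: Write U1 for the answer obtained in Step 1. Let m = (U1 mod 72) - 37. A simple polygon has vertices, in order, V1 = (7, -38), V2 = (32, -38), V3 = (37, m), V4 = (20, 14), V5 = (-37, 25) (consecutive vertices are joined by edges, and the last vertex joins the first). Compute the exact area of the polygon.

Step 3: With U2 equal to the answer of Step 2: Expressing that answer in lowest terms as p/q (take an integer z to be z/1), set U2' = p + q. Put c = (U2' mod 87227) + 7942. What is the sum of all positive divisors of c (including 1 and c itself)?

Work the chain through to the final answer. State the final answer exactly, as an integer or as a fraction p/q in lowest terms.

Step 1: 98838 = 2 * 3^2 * 17^2 * 19; sigma = (1 + 2) * (1 + 3 + 9) * (1 + 17 + 289) * (1 + 19) = 3 * 13 * 307 * 20 = 239460; answer 239460
Step 2: U1 = 239460; m = 23; cross terms: (7*-38 - 32*-38)=950, (32*23 - 37*-38)=2142, (37*14 - 20*23)=58, (20*25 - -37*14)=1018, (-37*-38 - 7*25)=1231; twice the area = |5399| = 5399; area = 5399/2; answer 5399/2
Step 3: U2 = 5399/2; threaded value p + q = 5401; c = 13343; 13343 = 11 * 1213; sigma = (1 + 11) * (1 + 1213) = 12 * 1214 = 14568; answer 14568

14568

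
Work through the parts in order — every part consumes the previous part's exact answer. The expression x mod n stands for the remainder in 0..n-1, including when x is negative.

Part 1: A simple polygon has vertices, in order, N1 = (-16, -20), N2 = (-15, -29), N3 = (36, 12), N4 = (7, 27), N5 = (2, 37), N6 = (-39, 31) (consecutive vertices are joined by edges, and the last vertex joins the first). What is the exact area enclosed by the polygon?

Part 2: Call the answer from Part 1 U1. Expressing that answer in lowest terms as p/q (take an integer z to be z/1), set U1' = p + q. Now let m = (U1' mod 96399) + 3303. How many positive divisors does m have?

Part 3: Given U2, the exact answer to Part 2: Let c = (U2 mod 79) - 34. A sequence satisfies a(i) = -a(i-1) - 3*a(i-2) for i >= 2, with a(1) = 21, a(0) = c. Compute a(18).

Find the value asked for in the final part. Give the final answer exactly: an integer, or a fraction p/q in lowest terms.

Part 1: cross terms: (-16*-29 - -15*-20)=164, (-15*12 - 36*-29)=864, (36*27 - 7*12)=888, (7*37 - 2*27)=205, (2*31 - -39*37)=1505, (-39*-20 - -16*31)=1276; twice the area = |4902| = 4902; area = 2451; answer 2451
Part 2: U1 = 2451; threaded value p + q = 2452; m = 5755; 5755 = 5 * 1151; number of divisors = (1+1) * (1+1) = 4; answer 4
Part 3: U2 = 4; c = -30; a(2) = -1*(21) - 3*(-30) = 69; iterating: a(2)=69, a(3)=-132, a(4)=-75, a(5)=471, a(6)=-246, a(7)=-1167, a(8)=1905, a(9)=1596, a(10)=-7311, a(11)=2523, a(12)=19410, a(13)=-26979, a(14)=-31251, a(15)=112188, a(16)=-18435, a(17)=-318129, a(18)=373434; answer 373434

373434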